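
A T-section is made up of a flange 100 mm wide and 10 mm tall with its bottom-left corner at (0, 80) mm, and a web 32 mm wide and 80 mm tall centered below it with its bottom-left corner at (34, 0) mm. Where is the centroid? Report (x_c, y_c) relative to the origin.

web: A = 32 × 80 = 2560.00, centroid at (50.00, 40.00).
flange: A = 100 × 10 = 1000.00, centroid at (50.00, 85.00).
ΣA = 3560.00 mm²
ΣAx_c = (2560.00)(50.00) + (1000.00)(50.00) = 178000.00 mm³
ΣAy_c = (2560.00)(40.00) + (1000.00)(85.00) = 187400.00 mm³
x_c = 178000.00 / 3560.00 = 50.00 mm
y_c = 187400.00 / 3560.00 = 52.64 mm

x_c = 50.00 mm, y_c = 52.64 mm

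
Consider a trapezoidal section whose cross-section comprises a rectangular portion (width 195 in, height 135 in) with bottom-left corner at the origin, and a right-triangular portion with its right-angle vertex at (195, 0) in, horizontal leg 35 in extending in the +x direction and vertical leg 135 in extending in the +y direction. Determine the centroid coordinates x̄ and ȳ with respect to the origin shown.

x̄ = 106.49 in, ȳ = 65.65 in

rectangular portion: A = 195 × 135 = 26325.00, centroid at (97.50, 67.50).
triangular portion: A = ½·35·135 = 2362.50, centroid at (206.67, 45.00).
ΣA = 28687.50 in²
ΣAx̄ = (26325.00)(97.50) + (2362.50)(206.67) = 3054937.50 in³
ΣAȳ = (26325.00)(67.50) + (2362.50)(45.00) = 1883250.00 in³
x̄ = 3054937.50 / 28687.50 = 106.49 in
ȳ = 1883250.00 / 28687.50 = 65.65 in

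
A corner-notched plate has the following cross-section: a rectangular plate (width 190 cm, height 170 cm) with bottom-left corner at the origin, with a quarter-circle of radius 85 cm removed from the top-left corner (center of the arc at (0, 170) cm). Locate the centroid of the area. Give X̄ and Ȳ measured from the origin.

X̄ = 107.56 cm, Ȳ = 74.57 cm

Part | A | x̄ᵢ | ȳᵢ | A·x̄ᵢ | A·ȳᵢ
plate | 32300.00 | 95.00 | 85.00 | 3068500.00 | 2745500.00
removed quarter-circle | -5674.50 | 36.08 | 133.92 | -204708.33 | -759956.96
Σ | 26625.50 |  |  | 2863791.67 | 1985543.04
X̄ = 2863791.67 / 26625.50 = 107.56 cm
Ȳ = 1985543.04 / 26625.50 = 74.57 cm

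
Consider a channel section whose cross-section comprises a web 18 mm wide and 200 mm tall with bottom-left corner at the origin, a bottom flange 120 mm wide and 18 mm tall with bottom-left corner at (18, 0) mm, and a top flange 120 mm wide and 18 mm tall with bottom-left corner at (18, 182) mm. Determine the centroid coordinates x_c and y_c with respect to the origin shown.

x_c = 46.64 mm, y_c = 100.00 mm

web: A = 18 × 200 = 3600.00, centroid at (9.00, 100.00).
bottom flange: A = 120 × 18 = 2160.00, centroid at (78.00, 9.00).
top flange: A = 120 × 18 = 2160.00, centroid at (78.00, 191.00).
ΣA = 7920.00 mm²
ΣAx_c = (3600.00)(9.00) + (2160.00)(78.00) + (2160.00)(78.00) = 369360.00 mm³
ΣAy_c = (3600.00)(100.00) + (2160.00)(9.00) + (2160.00)(191.00) = 792000.00 mm³
x_c = 369360.00 / 7920.00 = 46.64 mm
y_c = 792000.00 / 7920.00 = 100.00 mm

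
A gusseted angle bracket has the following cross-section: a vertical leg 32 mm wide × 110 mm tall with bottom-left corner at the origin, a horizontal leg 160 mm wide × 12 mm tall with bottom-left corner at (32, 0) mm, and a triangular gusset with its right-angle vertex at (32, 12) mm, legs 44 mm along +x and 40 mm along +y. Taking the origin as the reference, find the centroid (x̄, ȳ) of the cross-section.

x̄ = 49.43 mm, ȳ = 35.98 mm

vertical leg: A = 32 × 110 = 3520.00, centroid at (16.00, 55.00).
horizontal leg: A = 160 × 12 = 1920.00, centroid at (112.00, 6.00).
gusset: A = ½·44·40 = 880.00, centroid at (46.67, 25.33).
ΣA = 6320.00 mm², ΣAx̄ = 312426.67 mm³, ΣAȳ = 227413.33 mm³.
x̄ = 312426.67/6320.00 = 49.43 mm; ȳ = 227413.33/6320.00 = 35.98 mm.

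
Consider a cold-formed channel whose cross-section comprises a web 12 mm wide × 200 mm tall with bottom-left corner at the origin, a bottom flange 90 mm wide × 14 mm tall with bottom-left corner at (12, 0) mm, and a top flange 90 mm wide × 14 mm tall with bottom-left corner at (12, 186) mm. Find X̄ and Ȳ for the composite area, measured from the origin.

Part | A | x̄ᵢ | ȳᵢ | A·x̄ᵢ | A·ȳᵢ
web | 2400.00 | 6.00 | 100.00 | 14400.00 | 240000.00
bottom flange | 1260.00 | 57.00 | 7.00 | 71820.00 | 8820.00
top flange | 1260.00 | 57.00 | 193.00 | 71820.00 | 243180.00
Σ | 4920.00 |  |  | 158040.00 | 492000.00
X̄ = 158040.00 / 4920.00 = 32.12 mm
Ȳ = 492000.00 / 4920.00 = 100.00 mm

X̄ = 32.12 mm, Ȳ = 100.00 mm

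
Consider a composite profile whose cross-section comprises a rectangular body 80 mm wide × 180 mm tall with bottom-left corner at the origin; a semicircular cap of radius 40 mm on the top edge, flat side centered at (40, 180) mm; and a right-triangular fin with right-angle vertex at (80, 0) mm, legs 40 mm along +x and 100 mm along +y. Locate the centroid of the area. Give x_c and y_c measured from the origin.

x_c = 45.64 mm, y_c = 98.22 mm

rectangular body: A = 80 × 180 = 14400.00, centroid at (40.00, 90.00).
semicircular top: A = ½π·40² = 2513.27, centroid at (40.00, 196.98).
triangular fin: A = ½·40·100 = 2000.00, centroid at (93.33, 33.33).
ΣA = 18913.27 mm², ΣAx_c = 863197.63 mm³, ΣAy_c = 1857722.68 mm³.
x_c = 863197.63/18913.27 = 45.64 mm; y_c = 1857722.68/18913.27 = 98.22 mm.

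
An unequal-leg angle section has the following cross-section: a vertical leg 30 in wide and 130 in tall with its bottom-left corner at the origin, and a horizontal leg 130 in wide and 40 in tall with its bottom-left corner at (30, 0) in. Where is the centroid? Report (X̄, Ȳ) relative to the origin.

X̄ = 60.71 in, Ȳ = 39.29 in

vertical leg: A = 30 × 130 = 3900.00, centroid at (15.00, 65.00).
horizontal leg: A = 130 × 40 = 5200.00, centroid at (95.00, 20.00).
ΣA = 9100.00 in², ΣAX̄ = 552500.00 in³, ΣAȲ = 357500.00 in³.
X̄ = 552500.00/9100.00 = 60.71 in; Ȳ = 357500.00/9100.00 = 39.29 in.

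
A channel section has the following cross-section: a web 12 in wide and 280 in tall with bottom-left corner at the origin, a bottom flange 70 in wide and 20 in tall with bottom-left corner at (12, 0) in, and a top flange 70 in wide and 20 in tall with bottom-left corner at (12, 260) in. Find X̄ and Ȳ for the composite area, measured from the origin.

web: A = 12 × 280 = 3360.00, centroid at (6.00, 140.00).
bottom flange: A = 70 × 20 = 1400.00, centroid at (47.00, 10.00).
top flange: A = 70 × 20 = 1400.00, centroid at (47.00, 270.00).
ΣA = 6160.00 in²
ΣAX̄ = (3360.00)(6.00) + (1400.00)(47.00) + (1400.00)(47.00) = 151760.00 in³
ΣAȲ = (3360.00)(140.00) + (1400.00)(10.00) + (1400.00)(270.00) = 862400.00 in³
X̄ = 151760.00 / 6160.00 = 24.64 in
Ȳ = 862400.00 / 6160.00 = 140.00 in

X̄ = 24.64 in, Ȳ = 140.00 in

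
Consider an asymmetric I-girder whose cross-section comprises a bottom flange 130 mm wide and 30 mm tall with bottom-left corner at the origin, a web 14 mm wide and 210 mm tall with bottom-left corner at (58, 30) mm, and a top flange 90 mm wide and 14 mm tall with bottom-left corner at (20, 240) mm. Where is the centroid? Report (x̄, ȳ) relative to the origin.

bottom flange: A = 130 × 30 = 3900.00, centroid at (65.00, 15.00).
web: A = 14 × 210 = 2940.00, centroid at (65.00, 135.00).
top flange: A = 90 × 14 = 1260.00, centroid at (65.00, 247.00).
ΣA = 8100.00 mm², ΣAx̄ = 526500.00 mm³, ΣAȳ = 766620.00 mm³.
x̄ = 526500.00/8100.00 = 65.00 mm; ȳ = 766620.00/8100.00 = 94.64 mm.

x̄ = 65.00 mm, ȳ = 94.64 mm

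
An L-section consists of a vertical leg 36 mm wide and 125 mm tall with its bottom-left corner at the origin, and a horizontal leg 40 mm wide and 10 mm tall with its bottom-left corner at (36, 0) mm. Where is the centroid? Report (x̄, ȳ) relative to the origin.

Part | A | x̄ᵢ | ȳᵢ | A·x̄ᵢ | A·ȳᵢ
vertical leg | 4500.00 | 18.00 | 62.50 | 81000.00 | 281250.00
horizontal leg | 400.00 | 56.00 | 5.00 | 22400.00 | 2000.00
Σ | 4900.00 |  |  | 103400.00 | 283250.00
x̄ = 103400.00 / 4900.00 = 21.10 mm
ȳ = 283250.00 / 4900.00 = 57.81 mm

x̄ = 21.10 mm, ȳ = 57.81 mm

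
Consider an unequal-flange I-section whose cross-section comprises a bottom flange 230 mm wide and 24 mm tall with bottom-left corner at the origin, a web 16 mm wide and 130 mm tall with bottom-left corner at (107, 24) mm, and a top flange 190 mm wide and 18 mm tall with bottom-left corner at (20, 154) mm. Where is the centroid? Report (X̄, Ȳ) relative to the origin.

X̄ = 115.00 mm, Ȳ = 73.40 mm

Part | A | x̄ᵢ | ȳᵢ | A·x̄ᵢ | A·ȳᵢ
bottom flange | 5520.00 | 115.00 | 12.00 | 634800.00 | 66240.00
web | 2080.00 | 115.00 | 89.00 | 239200.00 | 185120.00
top flange | 3420.00 | 115.00 | 163.00 | 393300.00 | 557460.00
Σ | 11020.00 |  |  | 1267300.00 | 808820.00
X̄ = 1267300.00 / 11020.00 = 115.00 mm
Ȳ = 808820.00 / 11020.00 = 73.40 mm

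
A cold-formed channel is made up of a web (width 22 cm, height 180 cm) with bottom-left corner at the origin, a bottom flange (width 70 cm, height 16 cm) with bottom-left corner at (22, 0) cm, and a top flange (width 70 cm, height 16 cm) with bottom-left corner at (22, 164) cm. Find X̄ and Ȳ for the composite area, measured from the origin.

web: A = 22 × 180 = 3960.00, centroid at (11.00, 90.00).
bottom flange: A = 70 × 16 = 1120.00, centroid at (57.00, 8.00).
top flange: A = 70 × 16 = 1120.00, centroid at (57.00, 172.00).
ΣA = 6200.00 cm², ΣAX̄ = 171240.00 cm³, ΣAȲ = 558000.00 cm³.
X̄ = 171240.00/6200.00 = 27.62 cm; Ȳ = 558000.00/6200.00 = 90.00 cm.

X̄ = 27.62 cm, Ȳ = 90.00 cm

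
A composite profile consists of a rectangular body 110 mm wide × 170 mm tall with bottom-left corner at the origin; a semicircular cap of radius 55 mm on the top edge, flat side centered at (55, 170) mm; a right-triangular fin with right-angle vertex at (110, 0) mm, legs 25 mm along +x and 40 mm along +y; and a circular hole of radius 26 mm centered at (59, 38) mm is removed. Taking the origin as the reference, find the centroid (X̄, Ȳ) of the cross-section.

X̄ = 56.06 mm, Ȳ = 111.52 mm

rectangular body: A = 110 × 170 = 18700.00, centroid at (55.00, 85.00).
semicircular top: A = ½π·55² = 4751.66, centroid at (55.00, 193.34).
triangular fin: A = ½·25·40 = 500.00, centroid at (118.33, 13.33).
hole: A = −π·26² = -2123.72, centroid at (59.00, 38.00).
ΣA = 21827.94 mm²
ΣAX̄ = (18700.00)(55.00) + (4751.66)(55.00) + (500.00)(118.33) + (-2123.72)(59.00) = 1223708.62 mm³
ΣAȲ = (18700.00)(85.00) + (4751.66)(193.34) + (500.00)(13.33) + (-2123.72)(38.00) = 2434164.11 mm³
X̄ = 1223708.62 / 21827.94 = 56.06 mm
Ȳ = 2434164.11 / 21827.94 = 111.52 mm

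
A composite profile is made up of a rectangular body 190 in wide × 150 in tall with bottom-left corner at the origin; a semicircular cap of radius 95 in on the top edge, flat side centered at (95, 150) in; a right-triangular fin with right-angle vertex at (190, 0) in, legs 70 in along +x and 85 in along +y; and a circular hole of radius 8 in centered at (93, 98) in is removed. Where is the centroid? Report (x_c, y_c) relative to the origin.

rectangular body: A = 190 × 150 = 28500.00, centroid at (95.00, 75.00).
semicircular top: A = ½π·95² = 14176.44, centroid at (95.00, 190.32).
triangular fin: A = ½·70·85 = 2975.00, centroid at (213.33, 28.33).
hole: A = −π·8² = -201.06, centroid at (93.00, 98.00).
ΣA = 45450.37 in², ΣAx_c = 4670229.41 in³, ΣAy_c = 4900136.46 in³.
x_c = 4670229.41/45450.37 = 102.75 in; y_c = 4900136.46/45450.37 = 107.81 in.

x_c = 102.75 in, y_c = 107.81 in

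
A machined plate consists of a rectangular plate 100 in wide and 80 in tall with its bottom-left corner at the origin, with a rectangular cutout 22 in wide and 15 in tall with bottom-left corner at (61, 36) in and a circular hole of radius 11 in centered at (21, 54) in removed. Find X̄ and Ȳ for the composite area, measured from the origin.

plate: A = 100 × 80 = 8000.00, centroid at (50.00, 40.00).
hole 1: A = −(22 × 15) = -330.00, centroid at (72.00, 43.50).
hole 2: A = −π·11² = -380.13, centroid at (21.00, 54.00).
ΣA = 7289.87 in²
ΣAX̄ = (8000.00)(50.00) + (-330.00)(72.00) + (-380.13)(21.00) = 368257.21 in³
ΣAȲ = (8000.00)(40.00) + (-330.00)(43.50) + (-380.13)(54.00) = 285117.83 in³
X̄ = 368257.21 / 7289.87 = 50.52 in
Ȳ = 285117.83 / 7289.87 = 39.11 in

X̄ = 50.52 in, Ȳ = 39.11 in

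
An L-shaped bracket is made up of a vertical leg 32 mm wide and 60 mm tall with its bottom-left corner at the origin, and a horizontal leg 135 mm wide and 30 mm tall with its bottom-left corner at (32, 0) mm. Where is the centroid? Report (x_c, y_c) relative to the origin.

Part | A | x̄ᵢ | ȳᵢ | A·x̄ᵢ | A·ȳᵢ
vertical leg | 1920.00 | 16.00 | 30.00 | 30720.00 | 57600.00
horizontal leg | 4050.00 | 99.50 | 15.00 | 402975.00 | 60750.00
Σ | 5970.00 |  |  | 433695.00 | 118350.00
x_c = 433695.00 / 5970.00 = 72.65 mm
y_c = 118350.00 / 5970.00 = 19.82 mm

x_c = 72.65 mm, y_c = 19.82 mm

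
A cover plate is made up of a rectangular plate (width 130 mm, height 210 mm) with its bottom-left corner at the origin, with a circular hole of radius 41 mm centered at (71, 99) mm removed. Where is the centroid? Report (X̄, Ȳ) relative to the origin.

X̄ = 63.56 mm, Ȳ = 106.44 mm

plate: A = 130 × 210 = 27300.00, centroid at (65.00, 105.00).
hole: A = −π·41² = -5281.02, centroid at (71.00, 99.00).
ΣA = 22018.98 mm², ΣAX̄ = 1399547.78 mm³, ΣAȲ = 2343679.29 mm³.
X̄ = 1399547.78/22018.98 = 63.56 mm; Ȳ = 2343679.29/22018.98 = 106.44 mm.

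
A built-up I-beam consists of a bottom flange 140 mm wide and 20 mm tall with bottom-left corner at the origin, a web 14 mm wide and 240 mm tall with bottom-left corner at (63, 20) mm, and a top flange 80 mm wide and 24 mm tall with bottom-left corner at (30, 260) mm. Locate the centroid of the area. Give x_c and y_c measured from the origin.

Part | A | x̄ᵢ | ȳᵢ | A·x̄ᵢ | A·ȳᵢ
bottom flange | 2800.00 | 70.00 | 10.00 | 196000.00 | 28000.00
web | 3360.00 | 70.00 | 140.00 | 235200.00 | 470400.00
top flange | 1920.00 | 70.00 | 272.00 | 134400.00 | 522240.00
Σ | 8080.00 |  |  | 565600.00 | 1020640.00
x_c = 565600.00 / 8080.00 = 70.00 mm
y_c = 1020640.00 / 8080.00 = 126.32 mm

x_c = 70.00 mm, y_c = 126.32 mm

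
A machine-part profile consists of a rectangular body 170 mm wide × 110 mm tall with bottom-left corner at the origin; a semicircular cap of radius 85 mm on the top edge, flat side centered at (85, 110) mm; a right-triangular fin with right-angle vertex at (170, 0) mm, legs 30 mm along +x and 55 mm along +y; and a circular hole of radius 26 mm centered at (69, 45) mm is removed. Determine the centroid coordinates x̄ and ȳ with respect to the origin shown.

Part | A | x̄ᵢ | ȳᵢ | A·x̄ᵢ | A·ȳᵢ
rectangular body | 18700.00 | 85.00 | 55.00 | 1589500.00 | 1028500.00
semicircular top | 11349.00 | 85.00 | 146.08 | 964665.29 | 1657807.05
triangular fin | 825.00 | 180.00 | 18.33 | 148500.00 | 15125.00
hole | -2123.72 | 69.00 | 45.00 | -146536.45 | -95567.25
Σ | 28750.29 |  |  | 2556128.85 | 2605864.80
x̄ = 2556128.85 / 28750.29 = 88.91 mm
ȳ = 2605864.80 / 28750.29 = 90.64 mm

x̄ = 88.91 mm, ȳ = 90.64 mm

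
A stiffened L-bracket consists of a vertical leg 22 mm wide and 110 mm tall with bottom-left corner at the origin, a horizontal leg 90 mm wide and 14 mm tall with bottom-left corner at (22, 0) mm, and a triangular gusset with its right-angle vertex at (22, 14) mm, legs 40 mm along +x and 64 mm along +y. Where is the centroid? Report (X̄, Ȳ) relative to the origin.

Part | A | x̄ᵢ | ȳᵢ | A·x̄ᵢ | A·ȳᵢ
vertical leg | 2420.00 | 11.00 | 55.00 | 26620.00 | 133100.00
horizontal leg | 1260.00 | 67.00 | 7.00 | 84420.00 | 8820.00
gusset | 1280.00 | 35.33 | 35.33 | 45226.67 | 45226.67
Σ | 4960.00 |  |  | 156266.67 | 187146.67
X̄ = 156266.67 / 4960.00 = 31.51 mm
Ȳ = 187146.67 / 4960.00 = 37.73 mm

X̄ = 31.51 mm, Ȳ = 37.73 mm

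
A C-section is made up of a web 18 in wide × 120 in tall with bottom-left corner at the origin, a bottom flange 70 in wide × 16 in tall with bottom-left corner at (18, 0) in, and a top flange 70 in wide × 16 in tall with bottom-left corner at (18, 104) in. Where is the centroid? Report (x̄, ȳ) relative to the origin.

x̄ = 31.40 in, ȳ = 60.00 in

web: A = 18 × 120 = 2160.00, centroid at (9.00, 60.00).
bottom flange: A = 70 × 16 = 1120.00, centroid at (53.00, 8.00).
top flange: A = 70 × 16 = 1120.00, centroid at (53.00, 112.00).
ΣA = 4400.00 in², ΣAx̄ = 138160.00 in³, ΣAȳ = 264000.00 in³.
x̄ = 138160.00/4400.00 = 31.40 in; ȳ = 264000.00/4400.00 = 60.00 in.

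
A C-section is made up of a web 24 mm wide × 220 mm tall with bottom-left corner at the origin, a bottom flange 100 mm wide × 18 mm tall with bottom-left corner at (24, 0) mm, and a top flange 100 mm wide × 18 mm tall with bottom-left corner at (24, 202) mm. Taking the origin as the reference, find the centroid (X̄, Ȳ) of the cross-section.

X̄ = 37.14 mm, Ȳ = 110.00 mm

web: A = 24 × 220 = 5280.00, centroid at (12.00, 110.00).
bottom flange: A = 100 × 18 = 1800.00, centroid at (74.00, 9.00).
top flange: A = 100 × 18 = 1800.00, centroid at (74.00, 211.00).
ΣA = 8880.00 mm²
ΣAX̄ = (5280.00)(12.00) + (1800.00)(74.00) + (1800.00)(74.00) = 329760.00 mm³
ΣAȲ = (5280.00)(110.00) + (1800.00)(9.00) + (1800.00)(211.00) = 976800.00 mm³
X̄ = 329760.00 / 8880.00 = 37.14 mm
Ȳ = 976800.00 / 8880.00 = 110.00 mm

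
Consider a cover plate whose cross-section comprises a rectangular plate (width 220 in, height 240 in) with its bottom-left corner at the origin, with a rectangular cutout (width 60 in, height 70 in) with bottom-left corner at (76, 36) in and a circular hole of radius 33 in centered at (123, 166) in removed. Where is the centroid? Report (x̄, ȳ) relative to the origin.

x̄ = 109.39 in, ȳ = 121.07 in

Part | A | x̄ᵢ | ȳᵢ | A·x̄ᵢ | A·ȳᵢ
plate | 52800.00 | 110.00 | 120.00 | 5808000.00 | 6336000.00
hole 1 | -4200.00 | 106.00 | 71.00 | -445200.00 | -298200.00
hole 2 | -3421.19 | 123.00 | 166.00 | -420806.91 | -567918.27
Σ | 45178.81 |  |  | 4941993.09 | 5469881.73
x̄ = 4941993.09 / 45178.81 = 109.39 in
ȳ = 5469881.73 / 45178.81 = 121.07 in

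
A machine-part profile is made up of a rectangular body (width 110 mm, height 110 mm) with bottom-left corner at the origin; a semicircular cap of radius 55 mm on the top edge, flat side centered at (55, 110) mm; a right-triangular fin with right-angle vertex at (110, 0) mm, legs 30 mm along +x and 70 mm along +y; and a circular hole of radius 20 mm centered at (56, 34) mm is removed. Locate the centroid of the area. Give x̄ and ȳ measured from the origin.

x̄ = 59.02 mm, ȳ = 76.95 mm

rectangular body: A = 110 × 110 = 12100.00, centroid at (55.00, 55.00).
semicircular top: A = ½π·55² = 4751.66, centroid at (55.00, 133.34).
triangular fin: A = ½·30·70 = 1050.00, centroid at (120.00, 23.33).
hole: A = −π·20² = -1256.64, centroid at (56.00, 34.00).
ΣA = 16645.02 mm², ΣAx̄ = 982469.56 mm³, ΣAȳ = 1280873.48 mm³.
x̄ = 982469.56/16645.02 = 59.02 mm; ȳ = 1280873.48/16645.02 = 76.95 mm.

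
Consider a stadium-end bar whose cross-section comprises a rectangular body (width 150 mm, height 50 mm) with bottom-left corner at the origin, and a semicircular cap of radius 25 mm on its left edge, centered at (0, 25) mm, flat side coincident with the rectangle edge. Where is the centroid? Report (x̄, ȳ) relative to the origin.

rectangular body: A = 150 × 50 = 7500.00, centroid at (75.00, 25.00).
semicircular end: A = ½π·25² = 981.75, centroid at (-10.61, 25.00).
ΣA = 8481.75 mm²
ΣAx̄ = (7500.00)(75.00) + (981.75)(-10.61) = 552083.33 mm³
ΣAȳ = (7500.00)(25.00) + (981.75)(25.00) = 212043.69 mm³
x̄ = 552083.33 / 8481.75 = 65.09 mm
ȳ = 212043.69 / 8481.75 = 25.00 mm

x̄ = 65.09 mm, ȳ = 25.00 mm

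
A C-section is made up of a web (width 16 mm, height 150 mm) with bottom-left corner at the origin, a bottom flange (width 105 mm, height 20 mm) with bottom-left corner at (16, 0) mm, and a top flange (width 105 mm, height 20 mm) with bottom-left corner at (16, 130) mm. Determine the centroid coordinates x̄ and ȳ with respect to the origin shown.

x̄ = 46.50 mm, ȳ = 75.00 mm

Part | A | x̄ᵢ | ȳᵢ | A·x̄ᵢ | A·ȳᵢ
web | 2400.00 | 8.00 | 75.00 | 19200.00 | 180000.00
bottom flange | 2100.00 | 68.50 | 10.00 | 143850.00 | 21000.00
top flange | 2100.00 | 68.50 | 140.00 | 143850.00 | 294000.00
Σ | 6600.00 |  |  | 306900.00 | 495000.00
x̄ = 306900.00 / 6600.00 = 46.50 mm
ȳ = 495000.00 / 6600.00 = 75.00 mm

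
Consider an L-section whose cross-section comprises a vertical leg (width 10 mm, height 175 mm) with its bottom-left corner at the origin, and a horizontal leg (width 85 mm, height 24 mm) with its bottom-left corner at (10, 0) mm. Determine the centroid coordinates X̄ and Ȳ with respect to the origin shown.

Part | A | x̄ᵢ | ȳᵢ | A·x̄ᵢ | A·ȳᵢ
vertical leg | 1750.00 | 5.00 | 87.50 | 8750.00 | 153125.00
horizontal leg | 2040.00 | 52.50 | 12.00 | 107100.00 | 24480.00
Σ | 3790.00 |  |  | 115850.00 | 177605.00
X̄ = 115850.00 / 3790.00 = 30.57 mm
Ȳ = 177605.00 / 3790.00 = 46.86 mm

X̄ = 30.57 mm, Ȳ = 46.86 mm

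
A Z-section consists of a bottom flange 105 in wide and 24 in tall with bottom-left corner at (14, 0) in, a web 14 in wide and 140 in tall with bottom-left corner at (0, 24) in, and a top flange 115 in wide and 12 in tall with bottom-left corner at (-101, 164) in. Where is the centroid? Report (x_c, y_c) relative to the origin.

x_c = 20.69 in, y_c = 76.63 in

bottom flange: A = 105 × 24 = 2520.00, centroid at (66.50, 12.00).
web: A = 14 × 140 = 1960.00, centroid at (7.00, 94.00).
top flange: A = 115 × 12 = 1380.00, centroid at (-43.50, 170.00).
ΣA = 5860.00 in², ΣAx_c = 121270.00 in³, ΣAy_c = 449080.00 in³.
x_c = 121270.00/5860.00 = 20.69 in; y_c = 449080.00/5860.00 = 76.63 in.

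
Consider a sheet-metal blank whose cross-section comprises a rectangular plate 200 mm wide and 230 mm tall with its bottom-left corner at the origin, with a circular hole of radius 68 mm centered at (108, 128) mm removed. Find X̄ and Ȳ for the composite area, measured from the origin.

X̄ = 96.31 mm, Ȳ = 109.00 mm

plate: A = 200 × 230 = 46000.00, centroid at (100.00, 115.00).
hole: A = −π·68² = -14526.72, centroid at (108.00, 128.00).
ΣA = 31473.28 mm²
ΣAX̄ = (46000.00)(100.00) + (-14526.72)(108.00) = 3031113.76 mm³
ΣAȲ = (46000.00)(115.00) + (-14526.72)(128.00) = 3430579.27 mm³
X̄ = 3031113.76 / 31473.28 = 96.31 mm
Ȳ = 3430579.27 / 31473.28 = 109.00 mm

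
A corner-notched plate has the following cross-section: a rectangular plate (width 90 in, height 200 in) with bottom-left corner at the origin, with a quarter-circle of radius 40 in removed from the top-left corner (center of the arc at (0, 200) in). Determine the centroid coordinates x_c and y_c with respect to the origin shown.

Part | A | x̄ᵢ | ȳᵢ | A·x̄ᵢ | A·ȳᵢ
plate | 18000.00 | 45.00 | 100.00 | 810000.00 | 1800000.00
removed quarter-circle | -1256.64 | 16.98 | 183.02 | -21333.33 | -229994.08
Σ | 16743.36 |  |  | 788666.67 | 1570005.92
x_c = 788666.67 / 16743.36 = 47.10 in
y_c = 1570005.92 / 16743.36 = 93.77 in

x_c = 47.10 in, y_c = 93.77 in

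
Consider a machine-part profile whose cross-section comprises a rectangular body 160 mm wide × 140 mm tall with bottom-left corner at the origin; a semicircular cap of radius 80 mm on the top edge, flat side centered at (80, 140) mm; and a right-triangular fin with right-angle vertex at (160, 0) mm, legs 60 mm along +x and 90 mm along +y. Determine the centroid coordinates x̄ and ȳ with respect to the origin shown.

x̄ = 87.68 mm, ȳ = 96.66 mm

rectangular body: A = 160 × 140 = 22400.00, centroid at (80.00, 70.00).
semicircular top: A = ½π·80² = 10053.10, centroid at (80.00, 173.95).
triangular fin: A = ½·60·90 = 2700.00, centroid at (180.00, 30.00).
ΣA = 35153.10 mm²
ΣAx̄ = (22400.00)(80.00) + (10053.10)(80.00) + (2700.00)(180.00) = 3082247.72 mm³
ΣAȳ = (22400.00)(70.00) + (10053.10)(173.95) + (2700.00)(30.00) = 3397766.84 mm³
x̄ = 3082247.72 / 35153.10 = 87.68 mm
ȳ = 3397766.84 / 35153.10 = 96.66 mm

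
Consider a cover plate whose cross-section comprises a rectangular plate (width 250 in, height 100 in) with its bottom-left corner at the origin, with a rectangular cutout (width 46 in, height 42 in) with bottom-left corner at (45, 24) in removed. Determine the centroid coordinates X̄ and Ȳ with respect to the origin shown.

X̄ = 129.77 in, Ȳ = 50.42 in

plate: A = 250 × 100 = 25000.00, centroid at (125.00, 50.00).
hole: A = −(46 × 42) = -1932.00, centroid at (68.00, 45.00).
ΣA = 23068.00 in², ΣAX̄ = 2993624.00 in³, ΣAȲ = 1163060.00 in³.
X̄ = 2993624.00/23068.00 = 129.77 in; Ȳ = 1163060.00/23068.00 = 50.42 in.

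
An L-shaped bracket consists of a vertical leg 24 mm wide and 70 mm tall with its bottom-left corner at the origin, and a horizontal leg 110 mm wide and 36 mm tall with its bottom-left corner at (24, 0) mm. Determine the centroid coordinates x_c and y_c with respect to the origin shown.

vertical leg: A = 24 × 70 = 1680.00, centroid at (12.00, 35.00).
horizontal leg: A = 110 × 36 = 3960.00, centroid at (79.00, 18.00).
ΣA = 5640.00 mm²
ΣAx_c = (1680.00)(12.00) + (3960.00)(79.00) = 333000.00 mm³
ΣAy_c = (1680.00)(35.00) + (3960.00)(18.00) = 130080.00 mm³
x_c = 333000.00 / 5640.00 = 59.04 mm
y_c = 130080.00 / 5640.00 = 23.06 mm

x_c = 59.04 mm, y_c = 23.06 mm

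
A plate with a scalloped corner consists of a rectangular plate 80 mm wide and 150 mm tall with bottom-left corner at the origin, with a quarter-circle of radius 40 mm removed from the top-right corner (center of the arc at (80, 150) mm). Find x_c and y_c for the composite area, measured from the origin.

plate: A = 80 × 150 = 12000.00, centroid at (40.00, 75.00).
removed quarter-circle: A = −¼π·40² = -1256.64, centroid at (63.02, 133.02).
ΣA = 10743.36 mm²
ΣAx_c = (12000.00)(40.00) + (-1256.64)(63.02) = 400802.37 mm³
ΣAy_c = (12000.00)(75.00) + (-1256.64)(133.02) = 732837.77 mm³
x_c = 400802.37 / 10743.36 = 37.31 mm
y_c = 732837.77 / 10743.36 = 68.21 mm

x_c = 37.31 mm, y_c = 68.21 mm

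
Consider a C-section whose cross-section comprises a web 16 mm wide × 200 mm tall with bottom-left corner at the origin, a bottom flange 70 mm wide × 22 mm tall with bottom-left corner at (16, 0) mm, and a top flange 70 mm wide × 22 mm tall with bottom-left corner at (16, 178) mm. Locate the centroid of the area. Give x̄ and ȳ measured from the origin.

x̄ = 29.09 mm, ȳ = 100.00 mm

web: A = 16 × 200 = 3200.00, centroid at (8.00, 100.00).
bottom flange: A = 70 × 22 = 1540.00, centroid at (51.00, 11.00).
top flange: A = 70 × 22 = 1540.00, centroid at (51.00, 189.00).
ΣA = 6280.00 mm²
ΣAx̄ = (3200.00)(8.00) + (1540.00)(51.00) + (1540.00)(51.00) = 182680.00 mm³
ΣAȳ = (3200.00)(100.00) + (1540.00)(11.00) + (1540.00)(189.00) = 628000.00 mm³
x̄ = 182680.00 / 6280.00 = 29.09 mm
ȳ = 628000.00 / 6280.00 = 100.00 mm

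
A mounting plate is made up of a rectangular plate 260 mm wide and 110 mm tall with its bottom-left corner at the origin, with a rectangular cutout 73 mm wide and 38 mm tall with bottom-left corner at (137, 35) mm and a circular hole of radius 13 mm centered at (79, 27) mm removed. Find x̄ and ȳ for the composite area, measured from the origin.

x̄ = 126.30 mm, ȳ = 55.70 mm

Part | A | x̄ᵢ | ȳᵢ | A·x̄ᵢ | A·ȳᵢ
plate | 28600.00 | 130.00 | 55.00 | 3718000.00 | 1573000.00
hole 1 | -2774.00 | 173.50 | 54.00 | -481289.00 | -149796.00
hole 2 | -530.93 | 79.00 | 27.00 | -41943.40 | -14335.09
Σ | 25295.07 |  |  | 3194767.60 | 1408868.91
x̄ = 3194767.60 / 25295.07 = 126.30 mm
ȳ = 1408868.91 / 25295.07 = 55.70 mm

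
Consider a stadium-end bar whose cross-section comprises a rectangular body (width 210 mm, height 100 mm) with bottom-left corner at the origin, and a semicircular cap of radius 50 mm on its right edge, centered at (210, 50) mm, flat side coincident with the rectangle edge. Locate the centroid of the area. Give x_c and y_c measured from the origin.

x_c = 124.88 mm, y_c = 50.00 mm

Part | A | x̄ᵢ | ȳᵢ | A·x̄ᵢ | A·ȳᵢ
rectangular body | 21000.00 | 105.00 | 50.00 | 2205000.00 | 1050000.00
semicircular end | 3926.99 | 231.22 | 50.00 | 908001.40 | 196349.54
Σ | 24926.99 |  |  | 3113001.40 | 1246349.54
x_c = 3113001.40 / 24926.99 = 124.88 mm
y_c = 1246349.54 / 24926.99 = 50.00 mm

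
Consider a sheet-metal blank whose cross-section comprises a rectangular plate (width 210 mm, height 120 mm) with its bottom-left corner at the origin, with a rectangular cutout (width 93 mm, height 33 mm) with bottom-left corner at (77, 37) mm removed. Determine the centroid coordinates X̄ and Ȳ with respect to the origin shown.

plate: A = 210 × 120 = 25200.00, centroid at (105.00, 60.00).
hole: A = −(93 × 33) = -3069.00, centroid at (123.50, 53.50).
ΣA = 22131.00 mm², ΣAX̄ = 2266978.50 mm³, ΣAȲ = 1347808.50 mm³.
X̄ = 2266978.50/22131.00 = 102.43 mm; Ȳ = 1347808.50/22131.00 = 60.90 mm.

X̄ = 102.43 mm, Ȳ = 60.90 mm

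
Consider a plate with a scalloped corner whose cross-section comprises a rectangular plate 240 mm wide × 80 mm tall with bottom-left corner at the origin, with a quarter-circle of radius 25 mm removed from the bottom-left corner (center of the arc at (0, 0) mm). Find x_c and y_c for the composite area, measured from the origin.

x_c = 122.87 mm, y_c = 40.77 mm

Part | A | x̄ᵢ | ȳᵢ | A·x̄ᵢ | A·ȳᵢ
plate | 19200.00 | 120.00 | 40.00 | 2304000.00 | 768000.00
removed quarter-circle | -490.87 | 10.61 | 10.61 | -5208.33 | -5208.33
Σ | 18709.13 |  |  | 2298791.67 | 762791.67
x_c = 2298791.67 / 18709.13 = 122.87 mm
y_c = 762791.67 / 18709.13 = 40.77 mm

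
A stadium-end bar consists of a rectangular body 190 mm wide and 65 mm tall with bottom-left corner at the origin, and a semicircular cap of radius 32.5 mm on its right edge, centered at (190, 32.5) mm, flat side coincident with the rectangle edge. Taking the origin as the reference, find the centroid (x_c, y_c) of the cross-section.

rectangular body: A = 190 × 65 = 12350.00, centroid at (95.00, 32.50).
semicircular end: A = ½π·32.5² = 1659.15, centroid at (203.79, 32.50).
ΣA = 14009.15 mm²
ΣAx_c = (12350.00)(95.00) + (1659.15)(203.79) = 1511374.60 mm³
ΣAy_c = (12350.00)(32.50) + (1659.15)(32.50) = 455297.49 mm³
x_c = 1511374.60 / 14009.15 = 107.88 mm
y_c = 455297.49 / 14009.15 = 32.50 mm

x_c = 107.88 mm, y_c = 32.50 mm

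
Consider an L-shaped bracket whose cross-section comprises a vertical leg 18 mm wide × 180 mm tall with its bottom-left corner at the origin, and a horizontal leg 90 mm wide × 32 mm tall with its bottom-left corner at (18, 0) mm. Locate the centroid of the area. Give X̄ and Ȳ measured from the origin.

X̄ = 34.41 mm, Ȳ = 55.18 mm

Part | A | x̄ᵢ | ȳᵢ | A·x̄ᵢ | A·ȳᵢ
vertical leg | 3240.00 | 9.00 | 90.00 | 29160.00 | 291600.00
horizontal leg | 2880.00 | 63.00 | 16.00 | 181440.00 | 46080.00
Σ | 6120.00 |  |  | 210600.00 | 337680.00
X̄ = 210600.00 / 6120.00 = 34.41 mm
Ȳ = 337680.00 / 6120.00 = 55.18 mm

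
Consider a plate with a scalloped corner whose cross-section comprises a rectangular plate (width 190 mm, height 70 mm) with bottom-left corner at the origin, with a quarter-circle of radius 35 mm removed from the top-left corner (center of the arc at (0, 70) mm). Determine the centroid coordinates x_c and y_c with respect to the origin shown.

x_c = 101.25 mm, y_c = 33.43 mm

plate: A = 190 × 70 = 13300.00, centroid at (95.00, 35.00).
removed quarter-circle: A = −¼π·35² = -962.11, centroid at (14.85, 55.15).
ΣA = 12337.89 mm², ΣAx_c = 1249208.33 mm³, ΣAy_c = 412443.77 mm³.
x_c = 1249208.33/12337.89 = 101.25 mm; y_c = 412443.77/12337.89 = 33.43 mm.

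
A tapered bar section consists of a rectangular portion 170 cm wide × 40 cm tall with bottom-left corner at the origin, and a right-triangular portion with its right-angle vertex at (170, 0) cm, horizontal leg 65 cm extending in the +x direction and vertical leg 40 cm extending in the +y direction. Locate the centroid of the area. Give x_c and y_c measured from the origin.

rectangular portion: A = 170 × 40 = 6800.00, centroid at (85.00, 20.00).
triangular portion: A = ½·65·40 = 1300.00, centroid at (191.67, 13.33).
ΣA = 8100.00 cm²
ΣAx_c = (6800.00)(85.00) + (1300.00)(191.67) = 827166.67 cm³
ΣAy_c = (6800.00)(20.00) + (1300.00)(13.33) = 153333.33 cm³
x_c = 827166.67 / 8100.00 = 102.12 cm
y_c = 153333.33 / 8100.00 = 18.93 cm

x_c = 102.12 cm, y_c = 18.93 cm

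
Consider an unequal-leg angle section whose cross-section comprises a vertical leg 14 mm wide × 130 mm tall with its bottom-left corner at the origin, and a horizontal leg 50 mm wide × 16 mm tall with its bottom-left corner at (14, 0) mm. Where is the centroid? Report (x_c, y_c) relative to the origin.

x_c = 16.77 mm, y_c = 47.60 mm

vertical leg: A = 14 × 130 = 1820.00, centroid at (7.00, 65.00).
horizontal leg: A = 50 × 16 = 800.00, centroid at (39.00, 8.00).
ΣA = 2620.00 mm², ΣAx_c = 43940.00 mm³, ΣAy_c = 124700.00 mm³.
x_c = 43940.00/2620.00 = 16.77 mm; y_c = 124700.00/2620.00 = 47.60 mm.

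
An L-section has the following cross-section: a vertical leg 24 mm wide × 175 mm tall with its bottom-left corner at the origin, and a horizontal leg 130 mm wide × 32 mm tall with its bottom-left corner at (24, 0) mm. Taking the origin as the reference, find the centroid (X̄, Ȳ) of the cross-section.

X̄ = 50.32 mm, Ȳ = 51.92 mm

Part | A | x̄ᵢ | ȳᵢ | A·x̄ᵢ | A·ȳᵢ
vertical leg | 4200.00 | 12.00 | 87.50 | 50400.00 | 367500.00
horizontal leg | 4160.00 | 89.00 | 16.00 | 370240.00 | 66560.00
Σ | 8360.00 |  |  | 420640.00 | 434060.00
X̄ = 420640.00 / 8360.00 = 50.32 mm
Ȳ = 434060.00 / 8360.00 = 51.92 mm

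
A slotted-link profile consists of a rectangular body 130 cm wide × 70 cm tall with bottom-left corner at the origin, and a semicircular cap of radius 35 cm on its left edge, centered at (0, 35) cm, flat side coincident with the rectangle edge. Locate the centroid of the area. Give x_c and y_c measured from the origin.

rectangular body: A = 130 × 70 = 9100.00, centroid at (65.00, 35.00).
semicircular end: A = ½π·35² = 1924.23, centroid at (-14.85, 35.00).
ΣA = 11024.23 cm², ΣAx_c = 562916.67 cm³, ΣAy_c = 385847.89 cm³.
x_c = 562916.67/11024.23 = 51.06 cm; y_c = 385847.89/11024.23 = 35.00 cm.

x_c = 51.06 cm, y_c = 35.00 cm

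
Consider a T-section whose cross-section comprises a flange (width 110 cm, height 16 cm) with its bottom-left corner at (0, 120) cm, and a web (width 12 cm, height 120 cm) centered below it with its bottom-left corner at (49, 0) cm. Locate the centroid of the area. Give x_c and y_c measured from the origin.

web: A = 12 × 120 = 1440.00, centroid at (55.00, 60.00).
flange: A = 110 × 16 = 1760.00, centroid at (55.00, 128.00).
ΣA = 3200.00 cm²
ΣAx_c = (1440.00)(55.00) + (1760.00)(55.00) = 176000.00 cm³
ΣAy_c = (1440.00)(60.00) + (1760.00)(128.00) = 311680.00 cm³
x_c = 176000.00 / 3200.00 = 55.00 cm
y_c = 311680.00 / 3200.00 = 97.40 cm

x_c = 55.00 cm, y_c = 97.40 cm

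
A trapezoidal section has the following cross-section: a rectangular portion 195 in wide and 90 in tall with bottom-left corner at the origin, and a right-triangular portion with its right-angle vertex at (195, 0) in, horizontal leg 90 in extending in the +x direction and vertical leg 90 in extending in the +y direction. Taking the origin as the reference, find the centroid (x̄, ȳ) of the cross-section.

rectangular portion: A = 195 × 90 = 17550.00, centroid at (97.50, 45.00).
triangular portion: A = ½·90·90 = 4050.00, centroid at (225.00, 30.00).
ΣA = 21600.00 in²
ΣAx̄ = (17550.00)(97.50) + (4050.00)(225.00) = 2622375.00 in³
ΣAȳ = (17550.00)(45.00) + (4050.00)(30.00) = 911250.00 in³
x̄ = 2622375.00 / 21600.00 = 121.41 in
ȳ = 911250.00 / 21600.00 = 42.19 in

x̄ = 121.41 in, ȳ = 42.19 in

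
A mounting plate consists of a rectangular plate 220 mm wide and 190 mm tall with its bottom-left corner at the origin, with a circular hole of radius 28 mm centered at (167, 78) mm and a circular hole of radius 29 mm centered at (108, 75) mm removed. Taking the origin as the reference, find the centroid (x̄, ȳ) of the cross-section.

x̄ = 106.32 mm, ȳ = 97.58 mm

Part | A | x̄ᵢ | ȳᵢ | A·x̄ᵢ | A·ȳᵢ
plate | 41800.00 | 110.00 | 95.00 | 4598000.00 | 3971000.00
hole 1 | -2463.01 | 167.00 | 78.00 | -411322.44 | -192114.67
hole 2 | -2642.08 | 108.00 | 75.00 | -285344.58 | -198155.96
Σ | 36694.91 |  |  | 3901332.98 | 3580729.37
x̄ = 3901332.98 / 36694.91 = 106.32 mm
ȳ = 3580729.37 / 36694.91 = 97.58 mm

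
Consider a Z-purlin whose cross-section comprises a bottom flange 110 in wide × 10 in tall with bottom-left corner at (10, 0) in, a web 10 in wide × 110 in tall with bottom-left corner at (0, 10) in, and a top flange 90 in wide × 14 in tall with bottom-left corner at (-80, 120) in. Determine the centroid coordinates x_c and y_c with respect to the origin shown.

x_c = 9.51 in, y_c = 68.50 in

bottom flange: A = 110 × 10 = 1100.00, centroid at (65.00, 5.00).
web: A = 10 × 110 = 1100.00, centroid at (5.00, 65.00).
top flange: A = 90 × 14 = 1260.00, centroid at (-35.00, 127.00).
ΣA = 3460.00 in²
ΣAx_c = (1100.00)(65.00) + (1100.00)(5.00) + (1260.00)(-35.00) = 32900.00 in³
ΣAy_c = (1100.00)(5.00) + (1100.00)(65.00) + (1260.00)(127.00) = 237020.00 in³
x_c = 32900.00 / 3460.00 = 9.51 in
y_c = 237020.00 / 3460.00 = 68.50 in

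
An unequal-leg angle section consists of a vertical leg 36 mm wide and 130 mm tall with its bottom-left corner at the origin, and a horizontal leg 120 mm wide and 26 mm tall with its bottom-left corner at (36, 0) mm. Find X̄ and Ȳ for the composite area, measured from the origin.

vertical leg: A = 36 × 130 = 4680.00, centroid at (18.00, 65.00).
horizontal leg: A = 120 × 26 = 3120.00, centroid at (96.00, 13.00).
ΣA = 7800.00 mm²
ΣAX̄ = (4680.00)(18.00) + (3120.00)(96.00) = 383760.00 mm³
ΣAȲ = (4680.00)(65.00) + (3120.00)(13.00) = 344760.00 mm³
X̄ = 383760.00 / 7800.00 = 49.20 mm
Ȳ = 344760.00 / 7800.00 = 44.20 mm

X̄ = 49.20 mm, Ȳ = 44.20 mm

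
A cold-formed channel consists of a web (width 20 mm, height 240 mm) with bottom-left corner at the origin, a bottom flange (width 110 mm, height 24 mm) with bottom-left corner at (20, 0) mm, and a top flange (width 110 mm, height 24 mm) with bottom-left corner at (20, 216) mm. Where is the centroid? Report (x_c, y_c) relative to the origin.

web: A = 20 × 240 = 4800.00, centroid at (10.00, 120.00).
bottom flange: A = 110 × 24 = 2640.00, centroid at (75.00, 12.00).
top flange: A = 110 × 24 = 2640.00, centroid at (75.00, 228.00).
ΣA = 10080.00 mm²
ΣAx_c = (4800.00)(10.00) + (2640.00)(75.00) + (2640.00)(75.00) = 444000.00 mm³
ΣAy_c = (4800.00)(120.00) + (2640.00)(12.00) + (2640.00)(228.00) = 1209600.00 mm³
x_c = 444000.00 / 10080.00 = 44.05 mm
y_c = 1209600.00 / 10080.00 = 120.00 mm

x_c = 44.05 mm, y_c = 120.00 mm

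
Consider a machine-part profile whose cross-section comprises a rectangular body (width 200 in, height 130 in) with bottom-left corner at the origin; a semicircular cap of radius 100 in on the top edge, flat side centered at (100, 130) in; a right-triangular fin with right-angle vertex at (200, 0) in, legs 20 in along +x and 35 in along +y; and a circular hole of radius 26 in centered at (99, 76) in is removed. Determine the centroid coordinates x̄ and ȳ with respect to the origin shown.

rectangular body: A = 200 × 130 = 26000.00, centroid at (100.00, 65.00).
semicircular top: A = ½π·100² = 15707.96, centroid at (100.00, 172.44).
triangular fin: A = ½·20·35 = 350.00, centroid at (206.67, 11.67).
hole: A = −π·26² = -2123.72, centroid at (99.00, 76.00).
ΣA = 39934.25 in²
ΣAx̄ = (26000.00)(100.00) + (15707.96)(100.00) + (350.00)(206.67) + (-2123.72)(99.00) = 4032881.71 in³
ΣAȳ = (26000.00)(65.00) + (15707.96)(172.44) + (350.00)(11.67) + (-2123.72)(76.00) = 4241382.76 in³
x̄ = 4032881.71 / 39934.25 = 100.99 in
ȳ = 4241382.76 / 39934.25 = 106.21 in

x̄ = 100.99 in, ȳ = 106.21 in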